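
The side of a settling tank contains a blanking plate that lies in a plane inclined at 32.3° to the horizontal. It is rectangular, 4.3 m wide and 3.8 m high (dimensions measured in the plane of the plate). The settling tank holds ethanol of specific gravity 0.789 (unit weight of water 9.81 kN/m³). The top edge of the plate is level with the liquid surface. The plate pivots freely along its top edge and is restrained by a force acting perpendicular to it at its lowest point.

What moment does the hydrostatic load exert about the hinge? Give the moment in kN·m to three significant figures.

γ = 0.789 × 9.81 = 7.74009 kN/m³.
Let θ = 32.3° be the plate's angle to the horizontal; measure y along the incline from where the plane meets the free surface. Vertical depth h = y·sinθ with sinθ = 0.534352.
The centroid lies 3.8/2 = 1.9 m below the top edge, so y_c = 1.9 m and h_c = 1.9 × 0.534352 = 1.01527 m.
A = 4.3 × 3.8 = 16.34 m².
Resultant F = γ·h_c·A = 7.74009 × 1.01527 × 16.34 = 128.404 kN.
I_c = b·h³/12 = 4.3 × 3.8³/12 = 19.6625 m⁴.
Centre of pressure: y_p = y_c + I_c/(y_c·A) = 1.9 + 19.6625/(1.9 × 16.34) = 1.9 + 0.633334 = 2.53333 m along the plane.
The resultant acts 1.9 + 0.633334 = 2.53333 m (along the plate) below the hinge at the top edge, so the moment about the hinge is M = F × 2.53333 = 128.404 × 2.53333 = 325.29 kN·m.

M ≈ 325 kN·m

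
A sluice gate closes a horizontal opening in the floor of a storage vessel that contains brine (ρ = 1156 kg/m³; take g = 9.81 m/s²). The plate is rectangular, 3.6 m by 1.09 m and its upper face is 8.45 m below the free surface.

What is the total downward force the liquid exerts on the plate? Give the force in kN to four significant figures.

γ = ρg = 1156 × 9.81 / 1000 = 11.34036 kN/m³.
The plate is horizontal, so pressure is uniform at p = γ·h = 11.34036 × 8.45 = 95.826 kN/m².
A = 3.6 × 1.09 = 3.924 m².
F = p·A = 95.826 × 3.924 = 376.021 kN.

F ≈ 376.0 kN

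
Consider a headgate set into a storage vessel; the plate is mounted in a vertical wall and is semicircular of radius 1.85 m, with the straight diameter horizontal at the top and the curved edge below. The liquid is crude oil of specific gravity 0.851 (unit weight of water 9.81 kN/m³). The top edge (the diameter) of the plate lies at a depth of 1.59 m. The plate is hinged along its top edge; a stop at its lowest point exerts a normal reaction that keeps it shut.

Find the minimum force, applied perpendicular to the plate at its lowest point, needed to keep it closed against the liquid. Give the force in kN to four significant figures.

γ = 0.851 × 9.81 = 8.34831 kN/m³.
The centroid of a semicircle lies 4r/(3π) = 0.785164 m from the diameter, here below the top edge, so the centroid depth is h_c = 1.59 + 0.785164 = 2.37516 m.
A = πr²/2 = π × 1.85²/2 = 5.37605 m².
Resultant F = γ·h_c·A = 8.34831 × 2.37516 × 5.37605 = 106.599 kN.
I_c = (π/8 − 8/(9π))·r⁴ = 0.109757 × 1.85⁴ = 1.28564 m⁴.
Centre of pressure: y_p = y_c + I_c/(y_c·A) = 2.37516 + 1.28564/(2.37516 × 5.37605) = 2.37516 + 0.100685 = 2.47585 m along the plane.
The resultant acts 0.785164 + 0.100685 = 0.885849 m (along the plate) below the hinge at the top edge, so the moment about the hinge is M = F × 0.885849 = 106.599 × 0.885849 = 94.4306 kN·m.
A normal force at the bottom, 1.85 m from the hinge, must supply this moment: P = 94.4306/1.85 = 51.0436 kN.

P ≈ 51.04 kN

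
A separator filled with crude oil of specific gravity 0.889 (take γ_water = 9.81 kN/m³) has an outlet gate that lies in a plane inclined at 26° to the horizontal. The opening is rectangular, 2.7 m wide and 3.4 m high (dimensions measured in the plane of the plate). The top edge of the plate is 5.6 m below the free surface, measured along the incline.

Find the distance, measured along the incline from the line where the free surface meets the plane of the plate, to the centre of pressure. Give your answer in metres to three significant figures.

γ = 0.889 × 9.81 = 8.72109 kN/m³.
Let θ = 26° be the plate's angle to the horizontal; measure y along the incline from where the plane meets the free surface. Vertical depth h = y·sinθ with sinθ = 0.438371.
The centroid lies 3.4/2 = 1.7 m below the top edge, so y_c = 5.6 + 1.7 = 7.3 m and h_c = 7.3 × 0.438371 = 3.20011 m.
A = 2.7 × 3.4 = 9.18 m².
Resultant F = γ·h_c·A = 8.72109 × 3.20011 × 9.18 = 256.2 kN.
I_c = b·h³/12 = 2.7 × 3.4³/12 = 8.8434 m⁴.
Centre of pressure: y_p = y_c + I_c/(y_c·A) = 7.3 + 8.8434/(7.3 × 9.18) = 7.3 + 0.131963 = 7.43196 m along the plane.

y_p = 7.43 m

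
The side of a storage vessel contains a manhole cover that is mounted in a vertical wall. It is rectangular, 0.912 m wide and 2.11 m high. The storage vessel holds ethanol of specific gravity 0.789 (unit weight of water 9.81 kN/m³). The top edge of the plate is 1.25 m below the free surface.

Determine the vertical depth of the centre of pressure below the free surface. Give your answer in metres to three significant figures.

h_p = 2.47 m

γ = 0.789 × 9.81 = 7.74009 kN/m³.
The centroid lies 2.11/2 = 1.055 m below the top edge, so the centroid depth is h_c = 1.25 + 1.055 = 2.305 m.
A = 0.912 × 2.11 = 1.92432 m².
Resultant F = γ·h_c·A = 7.74009 × 2.305 × 1.92432 = 34.3316 kN.
I_c = b·h³/12 = 0.912 × 2.11³/12 = 0.713939 m⁴.
Centre of pressure: y_p = y_c + I_c/(y_c·A) = 2.305 + 0.713939/(2.305 × 1.92432) = 2.305 + 0.160958 = 2.46596 m along the plane.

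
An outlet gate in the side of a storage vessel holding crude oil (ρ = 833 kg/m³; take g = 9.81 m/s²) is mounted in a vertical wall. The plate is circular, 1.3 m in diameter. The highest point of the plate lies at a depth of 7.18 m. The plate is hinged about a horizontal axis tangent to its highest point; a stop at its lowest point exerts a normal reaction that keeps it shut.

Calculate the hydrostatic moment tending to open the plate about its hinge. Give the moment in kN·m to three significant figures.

M ≈ 56.3 kN·m

γ = ρg = 833 × 9.81 / 1000 = 8.17173 kN/m³.
The centroid is at the centre, 0.65 m below the top of the plate, so the centroid depth is h_c = 7.18 + 0.65 = 7.83 m.
A = π(0.65)² = 1.32732 m².
Resultant F = γ·h_c·A = 8.17173 × 7.83 × 1.32732 = 84.9281 kN.
I_c = πr⁴/4 = π × 0.65⁴/4 = 0.140198 m⁴.
Centre of pressure: y_p = y_c + I_c/(y_c·A) = 7.83 + 0.140198/(7.83 × 1.32732) = 7.83 + 0.0134898 = 7.84349 m along the plane.
The resultant acts 0.65 + 0.0134898 = 0.66349 m (along the plate) below the hinge at the top edge, so the moment about the hinge is M = F × 0.66349 = 84.9281 × 0.66349 = 56.3489 kN·m.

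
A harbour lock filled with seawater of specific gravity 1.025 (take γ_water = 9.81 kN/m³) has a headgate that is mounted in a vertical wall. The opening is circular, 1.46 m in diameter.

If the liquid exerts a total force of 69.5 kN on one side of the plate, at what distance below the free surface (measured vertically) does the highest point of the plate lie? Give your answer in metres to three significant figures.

d_top ≈ 3.40 m

γ = 1.025 × 9.81 = 10.05525 kN/m³.
A = π(0.73)² = 1.67415 m².
From F = γ·h_c·A, the centroid depth is h_c = 69.5/(10.05525 × 1.67415) = 4.12855 m.
The centroid is at the centre, 0.73 m below the top of the plate, so the highest point sits at h_top = 4.12855 − 0.73 = 3.39855 m below the surface.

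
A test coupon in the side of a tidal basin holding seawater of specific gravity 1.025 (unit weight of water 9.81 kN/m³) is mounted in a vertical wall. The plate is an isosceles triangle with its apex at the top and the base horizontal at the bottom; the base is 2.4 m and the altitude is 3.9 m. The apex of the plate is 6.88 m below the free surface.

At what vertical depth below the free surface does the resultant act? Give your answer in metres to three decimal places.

γ = 1.025 × 9.81 = 10.05525 kN/m³.
With the apex up, the centroid sits 2h/3 = 2 × 3.9/3 = 2.6 m below the apex, so the centroid depth is h_c = 6.88 + 2.6 = 9.48 m.
A = ½ × 2.4 × 3.9 = 4.68 m².
Resultant F = γ·h_c·A = 10.05525 × 9.48 × 4.68 = 446.115 kN.
I_c = b·h³/36 = 2.4 × 3.9³/36 = 3.9546 m⁴.
Centre of pressure: y_p = y_c + I_c/(y_c·A) = 9.48 + 3.9546/(9.48 × 4.68) = 9.48 + 0.089135 = 9.56914 m along the plane.

h_p = 9.569 m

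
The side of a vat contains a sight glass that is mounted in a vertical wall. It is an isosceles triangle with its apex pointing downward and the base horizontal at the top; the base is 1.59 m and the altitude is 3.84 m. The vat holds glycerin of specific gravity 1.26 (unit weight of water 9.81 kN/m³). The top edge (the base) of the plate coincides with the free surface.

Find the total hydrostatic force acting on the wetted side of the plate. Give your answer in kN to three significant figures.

F ≈ 48.3 kN

γ = 1.26 × 9.81 = 12.3606 kN/m³.
With the apex down, the centroid sits h/3 = 3.84/3 = 1.28 m below the base (the top edge), so the centroid depth is h_c = 1.28 m.
A = ½ × 1.59 × 3.84 = 3.0528 m².
Resultant F = γ·h_c·A = 12.3606 × 1.28 × 3.0528 = 48.3001 kN.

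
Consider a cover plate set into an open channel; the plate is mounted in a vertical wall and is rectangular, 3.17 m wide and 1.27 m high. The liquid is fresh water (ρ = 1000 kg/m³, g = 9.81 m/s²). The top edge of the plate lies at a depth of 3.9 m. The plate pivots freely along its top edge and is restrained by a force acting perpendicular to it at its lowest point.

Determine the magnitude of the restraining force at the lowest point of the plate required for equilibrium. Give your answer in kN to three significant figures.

γ = ρg = 1000 × 9.81 = 9810 N/m³ = 9.81 kN/m³.
The centroid lies 1.27/2 = 0.635 m below the top edge, so the centroid depth is h_c = 3.9 + 0.635 = 4.535 m.
A = 3.17 × 1.27 = 4.0259 m².
Resultant F = γ·h_c·A = 9.81 × 4.535 × 4.0259 = 179.106 kN.
I_c = b·h³/12 = 3.17 × 1.27³/12 = 0.541115 m⁴.
Centre of pressure: y_p = y_c + I_c/(y_c·A) = 4.535 + 0.541115/(4.535 × 4.0259) = 4.535 + 0.029638 = 4.56464 m along the plane.
The resultant acts 0.635 + 0.029638 = 0.664638 m (along the plate) below the hinge at the top edge, so the moment about the hinge is M = F × 0.664638 = 179.106 × 0.664638 = 119.041 kN·m.
A normal force at the bottom, 1.27 m from the hinge, must supply this moment: P = 119.041/1.27 = 93.7331 kN.

P ≈ 93.7 kN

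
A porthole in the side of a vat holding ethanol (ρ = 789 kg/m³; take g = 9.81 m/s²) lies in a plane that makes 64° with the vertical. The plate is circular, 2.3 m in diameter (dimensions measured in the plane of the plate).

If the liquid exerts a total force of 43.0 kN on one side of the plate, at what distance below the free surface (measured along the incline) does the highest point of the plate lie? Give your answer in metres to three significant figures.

γ = ρg = 789 × 9.81 / 1000 = 7.74009 kN/m³.
A = π(1.15)² = 4.15476 m².
From F = γ·h_c·A, the centroid depth is h_c = 43.0/(7.74009 × 4.15476) = 1.33714 m.
The plate makes 64° with the vertical, i.e. θ = 90° − 64° = 26° to the horizontal. Measuring y along the incline from the free-surface line, vertical depth h = y·sinθ with sinθ = 0.438371.
Along the incline, y_c = h_c/sinθ = 1.33714/0.438371 = 3.05025 m.
The centroid is at the centre, 1.15 m below the top of the plate, so the highest point sits at y_top = 3.05025 − 1.15 = 1.90025 m along the incline.

y_top ≈ 1.90 m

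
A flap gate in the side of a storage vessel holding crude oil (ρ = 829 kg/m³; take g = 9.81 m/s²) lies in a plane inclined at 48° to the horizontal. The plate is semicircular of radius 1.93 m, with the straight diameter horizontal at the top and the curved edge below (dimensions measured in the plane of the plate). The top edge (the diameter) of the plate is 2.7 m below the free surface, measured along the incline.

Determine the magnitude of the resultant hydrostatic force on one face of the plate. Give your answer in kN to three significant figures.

F ≈ 124 kN

γ = ρg = 829 × 9.81 / 1000 = 8.13249 kN/m³.
Let θ = 48° be the plate's angle to the horizontal; measure y along the incline from where the plane meets the free surface. Vertical depth h = y·sinθ with sinθ = 0.743145.
The centroid of a semicircle lies 4r/(3π) = 0.819117 m from the diameter, here below the top edge, so y_c = 2.7 + 0.819117 = 3.51912 m and h_c = 3.51912 × 0.743145 = 2.61522 m.
A = πr²/2 = π × 1.93²/2 = 5.85106 m².
Resultant F = γ·h_c·A = 8.13249 × 2.61522 × 5.85106 = 124.442 kN.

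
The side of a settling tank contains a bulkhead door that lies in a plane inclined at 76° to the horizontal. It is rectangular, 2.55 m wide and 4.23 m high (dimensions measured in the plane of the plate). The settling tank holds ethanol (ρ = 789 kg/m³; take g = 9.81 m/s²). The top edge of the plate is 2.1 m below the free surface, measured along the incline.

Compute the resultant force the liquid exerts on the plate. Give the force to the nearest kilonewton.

γ = ρg = 789 × 9.81 / 1000 = 7.74009 kN/m³.
Let θ = 76° be the plate's angle to the horizontal; measure y along the incline from where the plane meets the free surface. Vertical depth h = y·sinθ with sinθ = 0.970296.
The centroid lies 4.23/2 = 2.115 m below the top edge, so y_c = 2.1 + 2.115 = 4.215 m and h_c = 4.215 × 0.970296 = 4.0898 m.
A = 2.55 × 4.23 = 10.7865 m².
Resultant F = γ·h_c·A = 7.74009 × 4.0898 × 10.7865 = 341.451 kN.

F ≈ 341 kN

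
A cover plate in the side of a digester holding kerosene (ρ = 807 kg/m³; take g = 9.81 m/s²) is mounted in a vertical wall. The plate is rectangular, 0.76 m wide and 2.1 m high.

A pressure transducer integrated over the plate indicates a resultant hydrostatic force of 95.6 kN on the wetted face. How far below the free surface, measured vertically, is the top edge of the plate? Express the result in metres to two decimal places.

d_top ≈ 6.52 m

γ = ρg = 807 × 9.81 / 1000 = 7.91667 kN/m³.
A = 0.76 × 2.1 = 1.596 m².
From F = γ·h_c·A, the centroid depth is h_c = 95.6/(7.91667 × 1.596) = 7.56628 m.
The centroid lies 2.1/2 = 1.05 m below the top edge, so the top edge sits at h_top = 7.56628 − 1.05 = 6.51628 m below the surface.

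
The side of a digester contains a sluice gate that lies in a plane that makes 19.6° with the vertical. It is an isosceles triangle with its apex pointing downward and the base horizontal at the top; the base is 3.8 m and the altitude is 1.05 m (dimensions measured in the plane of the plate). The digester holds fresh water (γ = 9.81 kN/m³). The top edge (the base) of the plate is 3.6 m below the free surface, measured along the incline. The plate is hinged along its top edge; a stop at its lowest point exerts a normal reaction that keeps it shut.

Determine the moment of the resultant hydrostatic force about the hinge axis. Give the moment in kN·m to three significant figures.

γ = 9.81 kN/m³.
The plate makes 19.6° with the vertical, i.e. θ = 90° − 19.6° = 70.4° to the horizontal. Measuring y along the incline from the free-surface line, vertical depth h = y·sinθ with sinθ = 0.942057.
With the apex down, the centroid sits h/3 = 1.05/3 = 0.35 m below the base (the top edge), so y_c = 3.6 + 0.35 = 3.95 m and h_c = 3.95 × 0.942057 = 3.72113 m.
A = ½ × 3.8 × 1.05 = 1.995 m².
Resultant F = γ·h_c·A = 9.81 × 3.72113 × 1.995 = 72.826 kN.
I_c = b·h³/36 = 3.8 × 1.05³/36 = 0.122194 m⁴.
Centre of pressure: y_p = y_c + I_c/(y_c·A) = 3.95 + 0.122194/(3.95 × 1.995) = 3.95 + 0.0155064 = 3.96551 m along the plane.
The resultant acts 0.35 + 0.0155064 = 0.365506 m (along the plate) below the hinge at the top edge, so the moment about the hinge is M = F × 0.365506 = 72.826 × 0.365506 = 26.6183 kN·m.

M ≈ 26.6 kN·m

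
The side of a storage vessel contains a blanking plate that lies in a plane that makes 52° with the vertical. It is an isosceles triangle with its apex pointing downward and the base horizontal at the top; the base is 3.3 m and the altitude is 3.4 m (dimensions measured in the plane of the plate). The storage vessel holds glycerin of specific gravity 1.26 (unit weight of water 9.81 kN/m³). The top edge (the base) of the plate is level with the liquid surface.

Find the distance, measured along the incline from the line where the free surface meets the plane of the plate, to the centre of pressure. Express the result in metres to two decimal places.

y_p = 1.70 m

γ = 1.26 × 9.81 = 12.3606 kN/m³.
The plate makes 52° with the vertical, i.e. θ = 90° − 52° = 38° to the horizontal. Measuring y along the incline from the free-surface line, vertical depth h = y·sinθ with sinθ = 0.615661.
With the apex down, the centroid sits h/3 = 3.4/3 = 1.13333 m below the base (the top edge), so y_c = 1.13333 m and h_c = 1.13333 × 0.615661 = 0.697747 m.
A = ½ × 3.3 × 3.4 = 5.61 m².
Resultant F = γ·h_c·A = 12.3606 × 0.697747 × 5.61 = 48.3838 kN.
I_c = b·h³/36 = 3.3 × 3.4³/36 = 3.60287 m⁴.
Centre of pressure: y_p = y_c + I_c/(y_c·A) = 1.13333 + 3.60287/(1.13333 × 5.61) = 1.13333 + 0.566669 = 1.7 m along the plane.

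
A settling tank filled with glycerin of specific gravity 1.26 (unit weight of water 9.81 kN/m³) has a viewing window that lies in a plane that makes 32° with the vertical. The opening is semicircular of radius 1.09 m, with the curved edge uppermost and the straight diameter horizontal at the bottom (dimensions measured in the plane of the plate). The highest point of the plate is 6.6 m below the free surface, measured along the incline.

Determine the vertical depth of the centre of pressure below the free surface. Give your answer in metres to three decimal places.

h_p = 6.139 m

γ = 1.26 × 9.81 = 12.3606 kN/m³.
The plate makes 32° with the vertical, i.e. θ = 90° − 32° = 58° to the horizontal. Measuring y along the incline from the free-surface line, vertical depth h = y·sinθ with sinθ = 0.848048.
The centroid lies 4r/(3π) = 0.46261 m above the diameter, so r − 4r/(3π) = 1.09 − 0.46261 = 0.62739 m below the topmost point, so y_c = 6.6 + 0.62739 = 7.22739 m and h_c = 7.22739 × 0.848048 = 6.12917 m.
A = πr²/2 = π × 1.09²/2 = 1.86626 m².
Resultant F = γ·h_c·A = 12.3606 × 6.12917 × 1.86626 = 141.388 kN.
I_c = (π/8 − 8/(9π))·r⁴ = 0.109757 × 1.09⁴ = 0.154931 m⁴.
Centre of pressure: y_p = y_c + I_c/(y_c·A) = 7.22739 + 0.154931/(7.22739 × 1.86626) = 7.22739 + 0.0114864 = 7.23888 m along the plane.
Vertically, h_p = y_p·sinθ = 7.23888 × 0.848048 = 6.13892 m.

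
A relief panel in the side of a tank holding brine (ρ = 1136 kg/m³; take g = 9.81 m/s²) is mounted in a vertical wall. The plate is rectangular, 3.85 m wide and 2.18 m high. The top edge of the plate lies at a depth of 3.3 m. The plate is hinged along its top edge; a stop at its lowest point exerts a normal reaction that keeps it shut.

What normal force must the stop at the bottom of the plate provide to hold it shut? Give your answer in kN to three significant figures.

P ≈ 222 kN

γ = ρg = 1136 × 9.81 / 1000 = 11.14416 kN/m³.
The centroid lies 2.18/2 = 1.09 m below the top edge, so the centroid depth is h_c = 3.3 + 1.09 = 4.39 m.
A = 3.85 × 2.18 = 8.393 m².
Resultant F = γ·h_c·A = 11.14416 × 4.39 × 8.393 = 410.61 kN.
I_c = b·h³/12 = 3.85 × 2.18³/12 = 3.32391 m⁴.
Centre of pressure: y_p = y_c + I_c/(y_c·A) = 4.39 + 3.32391/(4.39 × 8.393) = 4.39 + 0.0902127 = 4.48021 m along the plane.
The resultant acts 1.09 + 0.0902127 = 1.18021 m (along the plate) below the hinge at the top edge, so the moment about the hinge is M = F × 1.18021 = 410.61 × 1.18021 = 484.606 kN·m.
A normal force at the bottom, 2.18 m from the hinge, must supply this moment: P = 484.606/2.18 = 222.296 kN.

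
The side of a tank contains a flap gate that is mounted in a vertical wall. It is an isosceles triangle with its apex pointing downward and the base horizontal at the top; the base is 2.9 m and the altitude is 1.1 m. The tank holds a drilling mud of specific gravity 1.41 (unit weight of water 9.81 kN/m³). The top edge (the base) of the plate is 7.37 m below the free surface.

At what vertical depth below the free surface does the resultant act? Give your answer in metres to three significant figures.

γ = 1.41 × 9.81 = 13.8321 kN/m³.
With the apex down, the centroid sits h/3 = 1.1/3 = 0.366667 m below the base (the top edge), so the centroid depth is h_c = 7.37 + 0.366667 = 7.73667 m.
A = ½ × 2.9 × 1.1 = 1.595 m².
Resultant F = γ·h_c·A = 13.8321 × 7.73667 × 1.595 = 170.688 kN.
I_c = b·h³/36 = 2.9 × 1.1³/36 = 0.107219 m⁴.
Centre of pressure: y_p = y_c + I_c/(y_c·A) = 7.73667 + 0.107219/(7.73667 × 1.595) = 7.73667 + 0.00868874 = 7.74536 m along the plane.

h_p = 7.75 m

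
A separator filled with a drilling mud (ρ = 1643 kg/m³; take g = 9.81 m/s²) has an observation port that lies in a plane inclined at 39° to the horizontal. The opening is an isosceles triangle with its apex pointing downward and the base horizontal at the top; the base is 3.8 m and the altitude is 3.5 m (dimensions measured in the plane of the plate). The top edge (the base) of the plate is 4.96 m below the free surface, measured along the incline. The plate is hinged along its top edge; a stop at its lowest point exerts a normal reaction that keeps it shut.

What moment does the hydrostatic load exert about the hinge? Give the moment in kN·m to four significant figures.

M ≈ 528.0 kN·m

γ = ρg = 1643 × 9.81 / 1000 = 16.11783 kN/m³.
Let θ = 39° be the plate's angle to the horizontal; measure y along the incline from where the plane meets the free surface. Vertical depth h = y·sinθ with sinθ = 0.629320.
With the apex down, the centroid sits h/3 = 3.5/3 = 1.16667 m below the base (the top edge), so y_c = 4.96 + 1.16667 = 6.12667 m and h_c = 6.12667 × 0.629320 = 3.85564 m.
A = ½ × 3.8 × 3.5 = 6.65 m².
Resultant F = γ·h_c·A = 16.11783 × 3.85564 × 6.65 = 413.261 kN.
I_c = b·h³/36 = 3.8 × 3.5³/36 = 4.52569 m⁴.
Centre of pressure: y_p = y_c + I_c/(y_c·A) = 6.12667 + 4.52569/(6.12667 × 6.65) = 6.12667 + 0.111081 = 6.23775 m along the plane.
The resultant acts 1.16667 + 0.111081 = 1.27775 m (along the plate) below the hinge at the top edge, so the moment about the hinge is M = F × 1.27775 = 413.261 × 1.27775 = 528.044 kN·m.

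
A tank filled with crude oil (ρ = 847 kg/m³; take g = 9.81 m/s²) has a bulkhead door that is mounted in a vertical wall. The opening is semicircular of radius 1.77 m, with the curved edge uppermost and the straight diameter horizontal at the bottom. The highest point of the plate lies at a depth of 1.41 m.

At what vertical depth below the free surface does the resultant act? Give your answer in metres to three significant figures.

h_p = 2.52 m

γ = ρg = 847 × 9.81 / 1000 = 8.30907 kN/m³.
The centroid lies 4r/(3π) = 0.751211 m above the diameter, so r − 4r/(3π) = 1.77 − 0.751211 = 1.01879 m below the topmost point, so the centroid depth is h_c = 1.41 + 1.01879 = 2.42879 m.
A = πr²/2 = π × 1.77²/2 = 4.92115 m².
Resultant F = γ·h_c·A = 8.30907 × 2.42879 × 4.92115 = 99.3137 kN.
I_c = (π/8 − 8/(9π))·r⁴ = 0.109757 × 1.77⁴ = 1.07727 m⁴.
Centre of pressure: y_p = y_c + I_c/(y_c·A) = 2.42879 + 1.07727/(2.42879 × 4.92115) = 2.42879 + 0.0901297 = 2.51892 m along the plane.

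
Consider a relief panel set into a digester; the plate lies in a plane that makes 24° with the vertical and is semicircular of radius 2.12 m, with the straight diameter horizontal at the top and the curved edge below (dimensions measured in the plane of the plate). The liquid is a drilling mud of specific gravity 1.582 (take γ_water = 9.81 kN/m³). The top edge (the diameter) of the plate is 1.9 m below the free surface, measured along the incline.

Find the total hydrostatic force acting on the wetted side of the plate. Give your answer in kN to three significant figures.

γ = 1.582 × 9.81 = 15.51942 kN/m³.
The plate makes 24° with the vertical, i.e. θ = 90° − 24° = 66° to the horizontal. Measuring y along the incline from the free-surface line, vertical depth h = y·sinθ with sinθ = 0.913545.
The centroid of a semicircle lies 4r/(3π) = 0.899756 m from the diameter, here below the top edge, so y_c = 1.9 + 0.899756 = 2.79976 m and h_c = 2.79976 × 0.913545 = 2.55771 m.
A = πr²/2 = π × 2.12²/2 = 7.05979 m².
Resultant F = γ·h_c·A = 15.51942 × 2.55771 × 7.05979 = 280.233 kN.

F ≈ 280 kN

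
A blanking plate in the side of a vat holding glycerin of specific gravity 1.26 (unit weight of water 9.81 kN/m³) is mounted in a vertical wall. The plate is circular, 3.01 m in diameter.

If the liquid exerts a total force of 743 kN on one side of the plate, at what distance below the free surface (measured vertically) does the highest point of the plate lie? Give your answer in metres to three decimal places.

d_top ≈ 6.942 m

γ = 1.26 × 9.81 = 12.3606 kN/m³.
A = π(1.505)² = 7.11579 m².
From F = γ·h_c·A, the centroid depth is h_c = 743/(12.3606 × 7.11579) = 8.44746 m.
The centroid is at the centre, 1.505 m below the top of the plate, so the highest point sits at h_top = 8.44746 − 1.505 = 6.94246 m below the surface.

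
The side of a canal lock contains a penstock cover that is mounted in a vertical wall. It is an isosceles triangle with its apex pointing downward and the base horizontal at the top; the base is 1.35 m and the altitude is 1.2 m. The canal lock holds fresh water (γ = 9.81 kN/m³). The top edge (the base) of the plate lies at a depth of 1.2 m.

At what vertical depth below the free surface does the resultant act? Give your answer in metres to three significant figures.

γ = 9.81 kN/m³.
With the apex down, the centroid sits h/3 = 1.2/3 = 0.4 m below the base (the top edge), so the centroid depth is h_c = 1.2 + 0.4 = 1.6 m.
A = ½ × 1.35 × 1.2 = 0.81 m².
Resultant F = γ·h_c·A = 9.81 × 1.6 × 0.81 = 12.7138 kN.
I_c = b·h³/36 = 1.35 × 1.2³/36 = 0.0648 m⁴.
Centre of pressure: y_p = y_c + I_c/(y_c·A) = 1.6 + 0.0648/(1.6 × 0.81) = 1.6 + 0.05 = 1.65 m along the plane.

h_p = 1.65 m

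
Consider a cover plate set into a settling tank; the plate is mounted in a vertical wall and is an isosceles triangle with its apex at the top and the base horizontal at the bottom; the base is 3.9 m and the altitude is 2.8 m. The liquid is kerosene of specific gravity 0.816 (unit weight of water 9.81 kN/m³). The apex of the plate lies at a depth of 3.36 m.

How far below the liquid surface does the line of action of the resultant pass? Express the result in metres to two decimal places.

h_p = 5.31 m

γ = 0.816 × 9.81 = 8.00496 kN/m³.
With the apex up, the centroid sits 2h/3 = 2 × 2.8/3 = 1.86667 m below the apex, so the centroid depth is h_c = 3.36 + 1.86667 = 5.22667 m.
A = ½ × 3.9 × 2.8 = 5.46 m².
Resultant F = γ·h_c·A = 8.00496 × 5.22667 × 5.46 = 228.442 kN.
I_c = b·h³/36 = 3.9 × 2.8³/36 = 2.37813 m⁴.
Centre of pressure: y_p = y_c + I_c/(y_c·A) = 5.22667 + 2.37813/(5.22667 × 5.46) = 5.22667 + 0.0833332 = 5.31 m along the plane.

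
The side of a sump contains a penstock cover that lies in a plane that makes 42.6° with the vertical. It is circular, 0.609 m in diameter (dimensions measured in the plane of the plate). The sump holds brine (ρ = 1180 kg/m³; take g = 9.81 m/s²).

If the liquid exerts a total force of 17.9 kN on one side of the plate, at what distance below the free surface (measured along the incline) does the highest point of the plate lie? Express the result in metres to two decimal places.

y_top ≈ 6.91 m

γ = ρg = 1180 × 9.81 / 1000 = 11.5758 kN/m³.
A = π(0.3045)² = 0.291289 m².
From F = γ·h_c·A, the centroid depth is h_c = 17.9/(11.5758 × 0.291289) = 5.30857 m.
The plate makes 42.6° with the vertical, i.e. θ = 90° − 42.6° = 47.4° to the horizontal. Measuring y along the incline from the free-surface line, vertical depth h = y·sinθ with sinθ = 0.736097.
Along the incline, y_c = h_c/sinθ = 5.30857/0.736097 = 7.21178 m.
The centroid is at the centre, 0.3045 m below the top of the plate, so the highest point sits at y_top = 7.21178 − 0.3045 = 6.90728 m along the incline.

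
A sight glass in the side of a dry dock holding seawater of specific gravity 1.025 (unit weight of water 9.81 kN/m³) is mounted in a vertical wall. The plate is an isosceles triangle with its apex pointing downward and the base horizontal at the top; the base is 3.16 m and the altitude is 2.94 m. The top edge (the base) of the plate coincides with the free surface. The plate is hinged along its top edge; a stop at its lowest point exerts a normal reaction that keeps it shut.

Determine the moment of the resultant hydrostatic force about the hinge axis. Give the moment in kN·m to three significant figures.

M ≈ 67.3 kN·m

γ = 1.025 × 9.81 = 10.05525 kN/m³.
With the apex down, the centroid sits h/3 = 2.94/3 = 0.98 m below the base (the top edge), so the centroid depth is h_c = 0.98 m.
A = ½ × 3.16 × 2.94 = 4.6452 m².
Resultant F = γ·h_c·A = 10.05525 × 0.98 × 4.6452 = 45.7745 kN.
I_c = b·h³/36 = 3.16 × 2.94³/36 = 2.23063 m⁴.
Centre of pressure: y_p = y_c + I_c/(y_c·A) = 0.98 + 2.23063/(0.98 × 4.6452) = 0.98 + 0.490001 = 1.47 m along the plane.
The resultant acts 0.98 + 0.490001 = 1.47 m (along the plate) below the hinge at the top edge, so the moment about the hinge is M = F × 1.47 = 45.7745 × 1.47 = 67.2885 kN·m.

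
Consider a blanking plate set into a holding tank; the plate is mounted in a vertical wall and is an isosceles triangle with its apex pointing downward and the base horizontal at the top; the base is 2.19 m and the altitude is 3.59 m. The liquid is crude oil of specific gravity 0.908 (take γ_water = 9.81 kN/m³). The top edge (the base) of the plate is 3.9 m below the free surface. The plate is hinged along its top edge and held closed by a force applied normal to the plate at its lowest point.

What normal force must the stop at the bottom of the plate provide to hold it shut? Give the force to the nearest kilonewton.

γ = 0.908 × 9.81 = 8.90748 kN/m³.
With the apex down, the centroid sits h/3 = 3.59/3 = 1.19667 m below the base (the top edge), so the centroid depth is h_c = 3.9 + 1.19667 = 5.09667 m.
A = ½ × 2.19 × 3.59 = 3.93105 m².
Resultant F = γ·h_c·A = 8.90748 × 5.09667 × 3.93105 = 178.464 kN.
I_c = b·h³/36 = 2.19 × 3.59³/36 = 2.81465 m⁴.
Centre of pressure: y_p = y_c + I_c/(y_c·A) = 5.09667 + 2.81465/(5.09667 × 3.93105) = 5.09667 + 0.140485 = 5.23715 m along the plane.
The resultant acts 1.19667 + 0.140485 = 1.33715 m (along the plate) below the hinge at the top edge, so the moment about the hinge is M = F × 1.33715 = 178.464 × 1.33715 = 238.633 kN·m.
A normal force at the bottom, 3.59 m from the hinge, must supply this moment: P = 238.633/3.59 = 66.4716 kN.

P ≈ 66 kN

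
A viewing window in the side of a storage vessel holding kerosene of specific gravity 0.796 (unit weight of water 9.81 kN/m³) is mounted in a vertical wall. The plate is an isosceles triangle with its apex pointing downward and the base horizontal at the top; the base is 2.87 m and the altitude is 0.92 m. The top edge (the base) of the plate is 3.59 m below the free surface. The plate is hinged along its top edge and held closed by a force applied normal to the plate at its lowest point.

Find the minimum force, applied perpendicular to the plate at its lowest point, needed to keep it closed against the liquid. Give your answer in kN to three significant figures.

P ≈ 13.9 kN

γ = 0.796 × 9.81 = 7.80876 kN/m³.
With the apex down, the centroid sits h/3 = 0.92/3 = 0.306667 m below the base (the top edge), so the centroid depth is h_c = 3.59 + 0.306667 = 3.89667 m.
A = ½ × 2.87 × 0.92 = 1.3202 m².
Resultant F = γ·h_c·A = 7.80876 × 3.89667 × 1.3202 = 40.1713 kN.
I_c = b·h³/36 = 2.87 × 0.92³/36 = 0.0620787 m⁴.
Centre of pressure: y_p = y_c + I_c/(y_c·A) = 3.89667 + 0.0620787/(3.89667 × 1.3202) = 3.89667 + 0.0120673 = 3.90874 m along the plane.
The resultant acts 0.306667 + 0.0120673 = 0.318734 m (along the plate) below the hinge at the top edge, so the moment about the hinge is M = F × 0.318734 = 40.1713 × 0.318734 = 12.804 kN·m.
A normal force at the bottom, 0.92 m from the hinge, must supply this moment: P = 12.804/0.92 = 13.9174 kN.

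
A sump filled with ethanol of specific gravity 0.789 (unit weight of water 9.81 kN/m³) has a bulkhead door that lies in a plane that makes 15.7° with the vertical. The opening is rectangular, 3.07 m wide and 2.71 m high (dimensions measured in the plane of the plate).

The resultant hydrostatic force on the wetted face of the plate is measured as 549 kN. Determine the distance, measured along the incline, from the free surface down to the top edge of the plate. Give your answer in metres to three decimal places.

y_top ≈ 7.501 m

γ = 0.789 × 9.81 = 7.74009 kN/m³.
A = 3.07 × 2.71 = 8.3197 m².
From F = γ·h_c·A, the centroid depth is h_c = 549/(7.74009 × 8.3197) = 8.52548 m.
The plate makes 15.7° with the vertical, i.e. θ = 90° − 15.7° = 74.3° to the horizontal. Measuring y along the incline from the free-surface line, vertical depth h = y·sinθ with sinθ = 0.962692.
Along the incline, y_c = h_c/sinθ = 8.52548/0.962692 = 8.85587 m.
The centroid lies 2.71/2 = 1.355 m below the top edge, so the top edge sits at y_top = 8.85587 − 1.355 = 7.50087 m along the incline.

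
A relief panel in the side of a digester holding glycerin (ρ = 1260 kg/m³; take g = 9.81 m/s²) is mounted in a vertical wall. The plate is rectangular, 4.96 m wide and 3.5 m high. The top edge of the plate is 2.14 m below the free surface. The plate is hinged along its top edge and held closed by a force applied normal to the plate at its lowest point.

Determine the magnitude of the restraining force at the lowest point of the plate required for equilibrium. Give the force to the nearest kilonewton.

P ≈ 480 kN

γ = ρg = 1260 × 9.81 / 1000 = 12.3606 kN/m³.
The centroid lies 3.5/2 = 1.75 m below the top edge, so the centroid depth is h_c = 2.14 + 1.75 = 3.89 m.
A = 4.96 × 3.5 = 17.36 m².
Resultant F = γ·h_c·A = 12.3606 × 3.89 × 17.36 = 834.716 kN.
I_c = b·h³/12 = 4.96 × 3.5³/12 = 17.7217 m⁴.
Centre of pressure: y_p = y_c + I_c/(y_c·A) = 3.89 + 17.7217/(3.89 × 17.36) = 3.89 + 0.262426 = 4.15243 m along the plane.
The resultant acts 1.75 + 0.262426 = 2.01243 m (along the plate) below the hinge at the top edge, so the moment about the hinge is M = F × 2.01243 = 834.716 × 2.01243 = 1679.81 kN·m.
A normal force at the bottom, 3.5 m from the hinge, must supply this moment: P = 1679.81/3.5 = 479.946 kN.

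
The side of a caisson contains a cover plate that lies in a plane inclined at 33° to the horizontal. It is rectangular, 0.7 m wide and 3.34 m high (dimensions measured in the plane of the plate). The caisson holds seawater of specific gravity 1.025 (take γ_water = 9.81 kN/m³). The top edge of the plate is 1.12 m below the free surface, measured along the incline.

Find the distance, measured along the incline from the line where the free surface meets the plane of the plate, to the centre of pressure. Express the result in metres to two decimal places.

γ = 1.025 × 9.81 = 10.05525 kN/m³.
Let θ = 33° be the plate's angle to the horizontal; measure y along the incline from where the plane meets the free surface. Vertical depth h = y·sinθ with sinθ = 0.544639.
The centroid lies 3.34/2 = 1.67 m below the top edge, so y_c = 1.12 + 1.67 = 2.79 m and h_c = 2.79 × 0.544639 = 1.51954 m.
A = 0.7 × 3.34 = 2.338 m².
Resultant F = γ·h_c·A = 10.05525 × 1.51954 × 2.338 = 35.7231 kN.
I_c = b·h³/12 = 0.7 × 3.34³/12 = 2.17348 m⁴.
Centre of pressure: y_p = y_c + I_c/(y_c·A) = 2.79 + 2.17348/(2.79 × 2.338) = 2.79 + 0.333201 = 3.1232 m along the plane.

y_p = 3.12 m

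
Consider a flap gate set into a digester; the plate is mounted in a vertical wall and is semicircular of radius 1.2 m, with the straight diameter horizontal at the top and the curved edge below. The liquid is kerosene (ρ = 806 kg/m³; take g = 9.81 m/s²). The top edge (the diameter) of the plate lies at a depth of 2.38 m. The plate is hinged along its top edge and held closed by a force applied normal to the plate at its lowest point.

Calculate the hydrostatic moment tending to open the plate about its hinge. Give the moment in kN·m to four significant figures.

γ = ρg = 806 × 9.81 / 1000 = 7.90686 kN/m³.
The centroid of a semicircle lies 4r/(3π) = 0.509296 m from the diameter, here below the top edge, so the centroid depth is h_c = 2.38 + 0.509296 = 2.8893 m.
A = πr²/2 = π × 1.2²/2 = 2.26195 m².
Resultant F = γ·h_c·A = 7.90686 × 2.8893 × 2.26195 = 51.6749 kN.
I_c = (π/8 − 8/(9π))·r⁴ = 0.109757 × 1.2⁴ = 0.227592 m⁴.
Centre of pressure: y_p = y_c + I_c/(y_c·A) = 2.8893 + 0.227592/(2.8893 × 2.26195) = 2.8893 + 0.0348242 = 2.92412 m along the plane.
The resultant acts 0.509296 + 0.0348242 = 0.54412 m (along the plate) below the hinge at the top edge, so the moment about the hinge is M = F × 0.54412 = 51.6749 × 0.54412 = 28.1173 kN·m.

M ≈ 28.12 kN·m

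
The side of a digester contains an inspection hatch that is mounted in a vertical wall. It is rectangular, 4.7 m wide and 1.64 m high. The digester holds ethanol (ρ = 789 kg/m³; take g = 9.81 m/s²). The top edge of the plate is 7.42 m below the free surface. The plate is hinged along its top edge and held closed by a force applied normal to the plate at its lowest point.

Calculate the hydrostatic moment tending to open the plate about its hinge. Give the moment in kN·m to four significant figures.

M ≈ 416.5 kN·m

γ = ρg = 789 × 9.81 / 1000 = 7.74009 kN/m³.
The centroid lies 1.64/2 = 0.82 m below the top edge, so the centroid depth is h_c = 7.42 + 0.82 = 8.24 m.
A = 4.7 × 1.64 = 7.708 m².
Resultant F = γ·h_c·A = 7.74009 × 8.24 × 7.708 = 491.603 kN.
I_c = b·h³/12 = 4.7 × 1.64³/12 = 1.72762 m⁴.
Centre of pressure: y_p = y_c + I_c/(y_c·A) = 8.24 + 1.72762/(8.24 × 7.708) = 8.24 + 0.0272007 = 8.2672 m along the plane.
The resultant acts 0.82 + 0.0272007 = 0.847201 m (along the plate) below the hinge at the top edge, so the moment about the hinge is M = F × 0.847201 = 491.603 × 0.847201 = 416.487 kN·m.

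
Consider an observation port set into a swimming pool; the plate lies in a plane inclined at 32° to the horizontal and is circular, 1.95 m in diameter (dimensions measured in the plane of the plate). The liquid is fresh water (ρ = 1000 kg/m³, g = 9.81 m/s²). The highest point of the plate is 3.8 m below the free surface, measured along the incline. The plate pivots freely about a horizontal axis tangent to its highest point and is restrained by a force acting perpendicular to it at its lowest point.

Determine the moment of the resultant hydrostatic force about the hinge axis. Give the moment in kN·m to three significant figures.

γ = ρg = 1000 × 9.81 = 9810 N/m³ = 9.81 kN/m³.
Let θ = 32° be the plate's angle to the horizontal; measure y along the incline from where the plane meets the free surface. Vertical depth h = y·sinθ with sinθ = 0.529919.
The centroid is at the centre, 0.975 m below the top of the plate, so y_c = 3.8 + 0.975 = 4.775 m and h_c = 4.775 × 0.529919 = 2.53036 m.
A = π(0.975)² = 2.98648 m².
Resultant F = γ·h_c·A = 9.81 × 2.53036 × 2.98648 = 74.1329 kN.
I_c = πr⁴/4 = π × 0.975⁴/4 = 0.709755 m⁴.
Centre of pressure: y_p = y_c + I_c/(y_c·A) = 4.775 + 0.709755/(4.775 × 2.98648) = 4.775 + 0.0497709 = 4.82477 m along the plane.
The resultant acts 0.975 + 0.0497709 = 1.02477 m (along the plate) below the hinge at the top edge, so the moment about the hinge is M = F × 1.02477 = 74.1329 × 1.02477 = 75.9692 kN·m.

M ≈ 76.0 kN·m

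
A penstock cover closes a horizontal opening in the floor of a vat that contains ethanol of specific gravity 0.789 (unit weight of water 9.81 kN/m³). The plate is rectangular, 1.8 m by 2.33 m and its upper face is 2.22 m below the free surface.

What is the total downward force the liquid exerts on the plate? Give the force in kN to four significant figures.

γ = 0.789 × 9.81 = 7.74009 kN/m³.
The plate is horizontal, so pressure is uniform at p = γ·h = 7.74009 × 2.22 = 17.183 kN/m².
A = 1.8 × 2.33 = 4.194 m².
F = p·A = 17.183 × 4.194 = 72.0655 kN.

F ≈ 72.07 kN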